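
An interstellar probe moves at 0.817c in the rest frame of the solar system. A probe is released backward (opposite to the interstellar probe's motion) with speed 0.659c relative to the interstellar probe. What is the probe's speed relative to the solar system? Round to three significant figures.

Relativistic velocity addition: u = (u' + v)/(1 + u'v/c²), with u' = −0.659c and v = 0.817c.
Numerator: −0.659 + 0.817 = 0.158. Denominator: 1 + (−0.659)(0.817) = 0.461597.
u = 0.158/0.461597 = 0.34229, so the speed is 0.342c.

0.342c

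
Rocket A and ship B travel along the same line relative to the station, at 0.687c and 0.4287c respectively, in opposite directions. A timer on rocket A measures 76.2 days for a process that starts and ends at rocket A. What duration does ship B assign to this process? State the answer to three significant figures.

Transform rocket A's velocity into ship B's frame: (0.687 + 0.4287)/(1 + 0.687·0.4287) = 1.1157/1.2945169, so the relative speed is 0.86187c.
At |u| = 0.86187c, γ = (1 − 0.74282)^(−1/2) = 1.9719.
Rocket A's interval is proper; time dilation gives Δt_B = γΔτ = 1.9719 × 76.2 days = 150 days.

150 days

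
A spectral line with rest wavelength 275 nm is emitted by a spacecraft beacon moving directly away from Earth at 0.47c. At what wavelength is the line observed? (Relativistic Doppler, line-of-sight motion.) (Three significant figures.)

458 nm

Relativistic Doppler for wavelength: λ_obs = λ_src · √((1+β)/(1−β)).
With β = 0.47: factor = √(1.47/0.53) = 1.6654.
λ_obs = 275 × 1.6654 = 458 nm.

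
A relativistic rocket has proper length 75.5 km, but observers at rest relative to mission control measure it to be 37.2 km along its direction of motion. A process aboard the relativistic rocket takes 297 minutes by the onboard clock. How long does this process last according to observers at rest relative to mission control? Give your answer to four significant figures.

602.8 minutes

Length contraction gives γ = L₀/L = 75.5/37.2 = 2.02957.
Δt = γΔτ = 2.02957 × 297 = 602.8 minutes.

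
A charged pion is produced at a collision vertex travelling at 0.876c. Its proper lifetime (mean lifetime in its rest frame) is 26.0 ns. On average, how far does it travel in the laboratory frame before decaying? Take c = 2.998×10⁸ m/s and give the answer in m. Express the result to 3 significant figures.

14.2 m

γ = 1/√(1 − β²) = 1/√(1 − 0.767376) = 1/√0.232624 = 1/0.482311 = 2.0734.
Lab-frame lifetime: Δt = γτ = 2.0734 × 26.0 ns = 53.908 ns.
Distance: d = vΔt = 0.876 × 2.998×10⁸ m/s × 5.3908×10^-8 s = 14.2 m.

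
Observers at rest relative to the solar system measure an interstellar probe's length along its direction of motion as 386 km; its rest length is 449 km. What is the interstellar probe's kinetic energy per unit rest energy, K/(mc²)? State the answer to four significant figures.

γ = L₀/L = 449/386 = 1.16321.
Since K = (γ−1)mc², K/(mc²) = 1.16321 − 1 = 0.1632.

0.1632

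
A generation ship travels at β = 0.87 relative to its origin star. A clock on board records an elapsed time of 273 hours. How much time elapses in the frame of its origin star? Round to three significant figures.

554 hours

γ = 1/√(1 − β²) = 1/√(1 − 0.7569) = 1/√0.2431 = 1/0.493052 = 2.0282.
The onboard clock measures proper time, so the interval in the rest frame of its origin star is dilated: Δt = γ·Δτ = 2.0282 × 273 hours = 554 hours.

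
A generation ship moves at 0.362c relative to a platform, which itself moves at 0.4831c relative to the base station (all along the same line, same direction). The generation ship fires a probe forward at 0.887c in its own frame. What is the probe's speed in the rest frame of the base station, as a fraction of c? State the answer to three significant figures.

0.981c

First combine the probe and generation ship (S''→S'): u₁ = (0.887 + 0.362)/(1 + 0.887×0.362) = 1.249/1.321094 = 0.94543.
Then combine with the platform (S'→S): u = (0.94543 + 0.4831)/(1 + 0.94543×0.4831) = 1.42853/1.456737233 = 0.98064.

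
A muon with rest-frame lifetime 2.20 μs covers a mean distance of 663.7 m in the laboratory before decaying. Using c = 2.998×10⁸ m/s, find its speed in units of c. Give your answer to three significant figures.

0.709c

Let x = d/(cτ) = 663.7 m / (2.998×10⁸ m/s × 2.200×10^-6 s) = 1.0063. Since d = βγcτ, x = βγ = β/√(1−β²).
Solving: β² = x²/(1+x²) = 1.01264/2.01264 = 0.50314, so β = 0.709.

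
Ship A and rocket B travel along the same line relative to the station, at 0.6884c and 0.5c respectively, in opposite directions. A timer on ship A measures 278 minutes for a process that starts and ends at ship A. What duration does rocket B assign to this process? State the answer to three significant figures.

595 minutes

Transform ship A's velocity into rocket B's frame: (0.6884 + 0.5)/(1 + 0.6884·0.5) = 1.1884/1.3442, so the relative speed is 0.88409c.
At |u| = 0.88409c, γ = (1 − 0.781615)^(−1/2) = 2.1399.
The clock on ship A records proper time, so rocket B measures Δt = γΔτ = 2.1399 × 278 = 595 minutes.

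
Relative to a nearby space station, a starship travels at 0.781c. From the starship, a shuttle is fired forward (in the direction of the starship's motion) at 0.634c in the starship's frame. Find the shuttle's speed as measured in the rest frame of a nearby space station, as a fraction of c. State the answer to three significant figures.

0.946c

In units of c, u = (u' + v)/(1 + u'v) with u' = 0.634 and v = 0.781.
Numerator: 0.634 + 0.781 = 1.415. Denominator: 1 + (0.634)(0.781) = 1.495154.
u = 1.415/1.495154 = 0.94639, so the speed is 0.946c.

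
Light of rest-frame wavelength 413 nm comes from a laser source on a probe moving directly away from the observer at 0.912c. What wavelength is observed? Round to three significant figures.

1930 nm

Relativistic Doppler for wavelength: λ_obs = λ_src · √((1+β)/(1−β)).
With β = 0.912: factor = √(1.912/0.088) = 4.6613.
λ_obs = 413 × 4.6613 = 1930 nm.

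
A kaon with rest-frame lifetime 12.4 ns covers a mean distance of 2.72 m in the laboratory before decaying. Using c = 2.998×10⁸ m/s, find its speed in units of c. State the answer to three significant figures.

0.590c

Let x = d/(cτ) = 2.720 m / (2.998×10⁸ m/s × 1.240×10^-8 s) = 0.73167. Since d = βγcτ, x = βγ = β/√(1−β²).
Solving: β² = x²/(1+x²) = 0.535341/1.535341 = 0.348679, so β = 0.590.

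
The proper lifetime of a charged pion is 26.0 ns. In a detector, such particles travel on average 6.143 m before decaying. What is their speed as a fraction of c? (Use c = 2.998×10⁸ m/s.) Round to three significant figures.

0.619c

d = βγcτ ⇒ βγ = d/(cτ) = 6.143 m / (7.7948 m) = 0.78809.
β = (βγ)/√(1+(βγ)²) = 0.78809/√1.621086 = 0.619.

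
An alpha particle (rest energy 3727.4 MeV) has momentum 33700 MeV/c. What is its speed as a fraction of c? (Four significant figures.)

βγ = pc/(mc²) = 33700/3727.4 = 9.0412.
Since γ² = 1 + (βγ)² = 82.7433, γ = √82.7433 = 9.09633, and β = (βγ)/γ = 9.0412/9.09633 = 0.9939.

0.9939c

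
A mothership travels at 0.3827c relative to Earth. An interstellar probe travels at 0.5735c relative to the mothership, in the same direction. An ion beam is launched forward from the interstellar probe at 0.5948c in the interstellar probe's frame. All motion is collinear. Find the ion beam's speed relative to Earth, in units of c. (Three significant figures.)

Compose velocities in two stages. Stage 1 (into S'): u₁ = (0.5948+0.5735)/(1+0.5948×0.5735) = 0.87114.
Stage 2 (into S): u = (0.87114+0.3827)/(1+0.87114×0.3827) = 0.94034, so the speed is 0.940c.

0.940c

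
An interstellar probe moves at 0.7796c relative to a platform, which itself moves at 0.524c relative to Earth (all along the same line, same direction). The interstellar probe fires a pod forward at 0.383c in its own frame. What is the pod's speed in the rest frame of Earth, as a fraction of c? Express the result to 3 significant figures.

Compose velocities in two stages. Stage 1 (into S'): u₁ = (0.383+0.7796)/(1+0.383×0.7796) = 0.89528.
Stage 2 (into S): u = (0.89528+0.524)/(1+0.89528×0.524) = 0.96607, so the speed is 0.966c.

0.966c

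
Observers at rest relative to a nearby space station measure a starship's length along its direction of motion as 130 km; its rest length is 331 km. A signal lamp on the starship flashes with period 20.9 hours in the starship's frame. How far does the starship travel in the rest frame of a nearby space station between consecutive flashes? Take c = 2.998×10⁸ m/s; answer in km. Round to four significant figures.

γ = L₀/L = 331/130 = 2.54615.
β = √(1 − 1/γ²) = 0.91965. Lab-frame period = γτ = 2.54615×20.9 hours = 53.215 hours. Distance = βc × γτ = 0.91965 × 2.998×10⁸ m/s × 191574 s = 5.2819×10^13 m = 5.282×10^10 km.

5.282×10^10 km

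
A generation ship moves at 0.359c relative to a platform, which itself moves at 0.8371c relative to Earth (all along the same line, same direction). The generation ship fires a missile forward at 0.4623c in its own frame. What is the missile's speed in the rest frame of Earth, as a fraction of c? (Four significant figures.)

0.9697c

Compose velocities in two stages. Stage 1 (into S'): u₁ = (0.4623+0.359)/(1+0.4623×0.359) = 0.70439.
Stage 2 (into S): u = (0.70439+0.8371)/(1+0.70439×0.8371) = 0.96971, so the speed is 0.9697c.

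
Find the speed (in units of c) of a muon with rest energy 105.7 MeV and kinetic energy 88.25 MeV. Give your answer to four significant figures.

K = (γ−1)mc², so γ = 1 + 88.25/105.7 = 1.8349.
Then v/c = √(1 − γ⁻²) = √(1 − 0.297013) = √0.702987 = 0.8384.

0.8384c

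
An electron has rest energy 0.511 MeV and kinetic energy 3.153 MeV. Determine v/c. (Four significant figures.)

γ = 1 + K/(mc²) = 1 + 3.153/0.511 = 7.1703.
β = √(1 − 1/γ²) = √(1 − 0.0194503) = √0.9805497 = 0.9902.

0.9902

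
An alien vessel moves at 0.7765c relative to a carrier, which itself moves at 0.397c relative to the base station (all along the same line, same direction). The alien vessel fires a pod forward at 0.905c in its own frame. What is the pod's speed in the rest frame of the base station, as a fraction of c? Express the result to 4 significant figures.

0.9946c

Compose velocities in two stages. Stage 1 (into S'): u₁ = (0.905+0.7765)/(1+0.905×0.7765) = 0.98753.
Stage 2 (into S): u = (0.98753+0.397)/(1+0.98753×0.397) = 0.9946, so the speed is 0.9946c.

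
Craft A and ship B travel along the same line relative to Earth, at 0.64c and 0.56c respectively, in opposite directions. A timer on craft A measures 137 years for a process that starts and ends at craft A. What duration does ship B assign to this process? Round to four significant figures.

Speed of craft A in ship B's frame: u = (v_A + v_B)/(1 + v_A v_B/c²) = (0.64 + 0.56)/(1 + 0.64×0.56) = 1.2/1.3584 = 0.88339; |u| = 0.88339c.
At |u| = 0.88339c, γ = (1 − 0.780378)^(−1/2) = 2.1338.
The clock on craft A records proper time, so ship B measures Δt = γΔτ = 2.1338 × 137 = 292.3 years.

292.3 years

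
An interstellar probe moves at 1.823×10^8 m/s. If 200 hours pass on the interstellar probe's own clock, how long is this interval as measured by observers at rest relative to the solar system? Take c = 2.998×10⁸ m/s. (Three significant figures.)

β = v/c = (1.823×10^8 m/s)/(2.998×10⁸ m/s) = 0.608072.
With β = 0.608072, γ = 1/√(1 − 0.608072²) = 1/√0.6302484 = 1.2596.
The onboard clock measures proper time, so the interval in the rest frame of the solar system is dilated: Δt = γ·Δτ = 1.2596 × 200 hours = 252 hours.

252 hours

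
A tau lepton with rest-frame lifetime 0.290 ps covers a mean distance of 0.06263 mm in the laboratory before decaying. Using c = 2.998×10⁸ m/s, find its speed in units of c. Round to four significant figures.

0.5845c

Let x = d/(cτ) = 6.263×10^-5 m / (2.998×10⁸ m/s × 2.900×10^-13 s) = 0.72037. Since d = βγcτ, x = βγ = β/√(1−β²).
Solving: β² = x²/(1+x²) = 0.518933/1.518933 = 0.341643, so β = 0.5845.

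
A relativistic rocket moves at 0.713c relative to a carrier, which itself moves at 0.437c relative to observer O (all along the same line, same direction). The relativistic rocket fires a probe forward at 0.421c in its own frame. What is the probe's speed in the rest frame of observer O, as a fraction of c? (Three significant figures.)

Apply u = (u'+v)/(1+u'v) twice. Probe in the carrier frame: (0.421+0.713)/(1+0.421·0.713) = 1.134/1.300173 = 0.87219c.
That velocity, transformed to the rest frame of observer O: (0.87219+0.437)/(1+0.87219·0.437) = 1.30919/1.38114703 = 0.9479c.

0.948c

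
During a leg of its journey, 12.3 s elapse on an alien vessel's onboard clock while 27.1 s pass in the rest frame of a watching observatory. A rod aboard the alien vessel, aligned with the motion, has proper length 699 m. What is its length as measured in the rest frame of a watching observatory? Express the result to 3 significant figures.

317 m

The time-dilation ratio gives γ = 27.1/12.3 = 2.20325.
The rod contracts by the same γ: 699 m / 2.20325 = 317 m.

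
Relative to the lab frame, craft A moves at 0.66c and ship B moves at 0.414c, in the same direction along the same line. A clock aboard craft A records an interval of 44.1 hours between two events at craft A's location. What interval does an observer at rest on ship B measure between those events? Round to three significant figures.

46.9 hours

Speed of craft A in ship B's frame: u = (v_A − v_B)/(1 − v_A v_B/c²) = (0.66 − 0.414)/(1 − 0.66×0.414) = 0.246/0.72676 = 0.33849; |u| = 0.33849c.
At |u| = 0.33849c, γ = (1 − 0.114575)^(−1/2) = 1.0627.
Craft A's interval is proper; time dilation gives Δt_B = γΔτ = 1.0627 × 44.1 hours = 46.9 hours.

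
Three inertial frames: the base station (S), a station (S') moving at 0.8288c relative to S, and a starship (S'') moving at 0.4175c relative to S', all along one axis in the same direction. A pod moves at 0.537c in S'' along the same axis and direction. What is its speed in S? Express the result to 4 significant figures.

Apply u = (u'+v)/(1+u'v) twice. Pod in the station frame: (0.537+0.4175)/(1+0.537·0.4175) = 0.9545/1.2241975 = 0.77969c.
That velocity, transformed to the rest frame of the base station: (0.77969+0.8288)/(1+0.77969·0.8288) = 1.60849/1.646207072 = 0.97709c.

0.9771c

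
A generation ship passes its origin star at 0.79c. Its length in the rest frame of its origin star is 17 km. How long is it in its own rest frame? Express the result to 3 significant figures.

Lorentz factor: γ = (1 − 0.6241)^(−1/2) = 1.631.
Proper length: L₀ = γ·L = 1.631 × 17 = 27.7 km.

27.7 km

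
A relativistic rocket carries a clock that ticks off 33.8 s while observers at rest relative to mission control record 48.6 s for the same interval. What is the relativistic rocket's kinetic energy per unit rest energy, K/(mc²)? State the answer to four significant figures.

0.4379

γ = Δt/Δτ = 48.6/33.8 = 1.43787.
Since K = (γ−1)mc², K/(mc²) = 1.43787 − 1 = 0.4379.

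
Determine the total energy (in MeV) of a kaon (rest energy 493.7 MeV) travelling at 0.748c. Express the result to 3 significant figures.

744 MeV

With β = 0.748, γ = 1/√(1 − 0.748²) = 1/√0.440496 = 1.5067.
Total energy: E = γmc² = 1.5067 × 493.7 MeV = 744 MeV.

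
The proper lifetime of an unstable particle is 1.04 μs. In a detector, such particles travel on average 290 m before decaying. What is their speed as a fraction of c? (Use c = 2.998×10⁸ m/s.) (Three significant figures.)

Lab distance = (lab lifetime)·v = γτ·βc, so βγ = d/(cτ) = 290.0/(2.998×10⁸ × 1.040×10^-6) = 0.93011.
With βγ = 0.93011: γ² = 1 + (βγ)² = 1.865105, and β = (βγ)/γ = 0.93011/1.36569 = 0.681.

0.681c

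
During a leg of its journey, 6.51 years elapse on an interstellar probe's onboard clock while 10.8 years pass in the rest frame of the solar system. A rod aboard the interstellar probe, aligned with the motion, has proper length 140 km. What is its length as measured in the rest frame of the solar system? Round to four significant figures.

84.39 km

From Δt = γΔτ: γ = 10.8/6.51 = 1.65899.
L = L₀/γ = 140/1.65899 = 84.39 km.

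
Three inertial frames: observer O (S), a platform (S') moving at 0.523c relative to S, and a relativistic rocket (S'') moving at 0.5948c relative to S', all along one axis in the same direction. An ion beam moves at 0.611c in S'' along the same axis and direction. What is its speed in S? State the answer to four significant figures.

0.9623c

First combine the ion beam and relativistic rocket (S''→S'): u₁ = (0.611 + 0.5948)/(1 + 0.611×0.5948) = 1.2058/1.3634228 = 0.88439.
Then combine with the platform (S'→S): u = (0.88439 + 0.523)/(1 + 0.88439×0.523) = 1.40739/1.46253597 = 0.96229.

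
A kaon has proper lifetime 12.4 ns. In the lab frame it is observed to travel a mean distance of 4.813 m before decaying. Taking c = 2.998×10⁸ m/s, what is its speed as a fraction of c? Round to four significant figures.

Lab distance = (lab lifetime)·v = γτ·βc, so βγ = d/(cτ) = 4.813/(2.998×10⁸ × 1.240×10^-8) = 1.2947.
With βγ = 1.2947: γ² = 1 + (βγ)² = 2.67625, and β = (βγ)/γ = 1.2947/1.63592 = 0.7914.

0.7914c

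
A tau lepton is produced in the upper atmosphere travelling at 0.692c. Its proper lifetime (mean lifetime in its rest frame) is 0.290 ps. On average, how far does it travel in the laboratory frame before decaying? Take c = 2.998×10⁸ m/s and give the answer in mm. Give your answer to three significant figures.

0.0833 mm

γ = 1/√(1 − β²) = 1/√(1 − 0.478864) = 1/√0.521136 = 1/0.721897 = 1.3852.
Lab-frame lifetime: Δt = γτ = 1.3852 × 0.290 ps = 0.40171 ps.
Distance: d = vΔt = 0.692 × 2.998×10⁸ m/s × 4.0171×10^-13 s = 8.33×10^-5 m = 0.0833 mm.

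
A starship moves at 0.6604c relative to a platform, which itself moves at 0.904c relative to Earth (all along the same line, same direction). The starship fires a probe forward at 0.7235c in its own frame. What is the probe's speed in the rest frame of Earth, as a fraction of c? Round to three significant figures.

First combine the probe and starship (S''→S'): u₁ = (0.7235 + 0.6604)/(1 + 0.7235×0.6604) = 1.3839/1.4777994 = 0.93646.
Then combine with the platform (S'→S): u = (0.93646 + 0.904)/(1 + 0.93646×0.904) = 1.84046/1.84655984 = 0.9967.

0.997c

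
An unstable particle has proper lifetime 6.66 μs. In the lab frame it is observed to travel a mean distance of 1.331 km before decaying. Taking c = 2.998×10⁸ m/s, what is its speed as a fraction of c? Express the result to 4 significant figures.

0.5547c

Let x = d/(cτ) = 1331 m / (2.998×10⁸ m/s × 6.660×10^-6 s) = 0.66661. Since d = βγcτ, x = βγ = β/√(1−β²).
Solving: β² = x²/(1+x²) = 0.444369/1.444369 = 0.307656, so β = 0.5547.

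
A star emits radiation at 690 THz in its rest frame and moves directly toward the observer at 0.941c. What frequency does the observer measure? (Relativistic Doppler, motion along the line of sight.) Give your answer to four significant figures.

3958 THz

Relativistic Doppler (source moving toward): f_obs = f_src · √((1+β)/(1−β)).
With β = 0.941: factor = √(1.941/0.059) = 5.7357.
f_obs = 690 × 5.7357 = 3958 THz.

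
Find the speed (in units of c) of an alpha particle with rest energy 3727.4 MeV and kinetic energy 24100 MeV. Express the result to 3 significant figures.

γ = 1 + K/(mc²) = 1 + 24100/3727.4 = 7.4656.
β = √(1 − 1/γ²) = √(1 − 0.017942) = √0.982058 = 0.991.

0.991c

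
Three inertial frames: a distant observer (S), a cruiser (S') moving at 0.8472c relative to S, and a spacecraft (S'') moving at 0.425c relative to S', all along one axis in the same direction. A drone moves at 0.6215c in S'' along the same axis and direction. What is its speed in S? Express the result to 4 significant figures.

0.9845c

Apply u = (u'+v)/(1+u'v) twice. Drone in the cruiser frame: (0.6215+0.425)/(1+0.6215·0.425) = 1.0465/1.2641375 = 0.82784c.
That velocity, transformed to the rest frame of a distant observer: (0.82784+0.8472)/(1+0.82784·0.8472) = 1.67504/1.701346048 = 0.98454c.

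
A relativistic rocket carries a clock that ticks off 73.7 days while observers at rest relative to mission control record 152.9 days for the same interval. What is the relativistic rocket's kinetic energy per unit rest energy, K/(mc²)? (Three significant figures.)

1.07

γ = Δt/Δτ = 152.9/73.7 = 2.07463.
K/(mc²) = γ − 1 = 2.07463 − 1 = 1.07.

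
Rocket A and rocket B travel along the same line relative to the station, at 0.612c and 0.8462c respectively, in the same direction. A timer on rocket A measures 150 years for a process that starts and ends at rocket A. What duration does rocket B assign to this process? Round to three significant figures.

172 years

Transform rocket A's velocity into rocket B's frame: (0.612 − 0.8462)/(1 − 0.612·0.8462) = −0.2342/0.4821256, so the relative speed is 0.48577c.
At |u| = 0.48577c, γ = (1 − 0.235972)^(−1/2) = 1.1441.
The clock on rocket A records proper time, so rocket B measures Δt = γΔτ = 1.1441 × 150 = 172 years.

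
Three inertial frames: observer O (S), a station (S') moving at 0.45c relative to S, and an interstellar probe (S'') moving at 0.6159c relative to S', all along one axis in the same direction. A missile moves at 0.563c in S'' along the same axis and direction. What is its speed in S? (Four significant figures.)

0.9508c

First combine the missile and interstellar probe (S''→S'): u₁ = (0.563 + 0.6159)/(1 + 0.563×0.6159) = 1.1789/1.3467517 = 0.87537.
Then combine with the station (S'→S): u = (0.87537 + 0.45)/(1 + 0.87537×0.45) = 1.32537/1.3939165 = 0.95082.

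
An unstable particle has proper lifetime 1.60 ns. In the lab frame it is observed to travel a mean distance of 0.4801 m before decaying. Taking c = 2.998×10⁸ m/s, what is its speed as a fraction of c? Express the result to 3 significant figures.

Lab distance = (lab lifetime)·v = γτ·βc, so βγ = d/(cτ) = 0.4801/(2.998×10⁸ × 1.600×10^-9) = 1.0009.
With βγ = 1.0009: γ² = 1 + (βγ)² = 2.0018, and β = (βγ)/γ = 1.0009/1.41485 = 0.707.

0.707c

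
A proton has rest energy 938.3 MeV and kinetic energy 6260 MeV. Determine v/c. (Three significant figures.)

K = (γ−1)mc², so γ = 1 + 6260/938.3 = 7.6716.
Then v/c = √(1 − γ⁻²) = √(1 − 0.0169914) = √0.9830086 = 0.991.

0.991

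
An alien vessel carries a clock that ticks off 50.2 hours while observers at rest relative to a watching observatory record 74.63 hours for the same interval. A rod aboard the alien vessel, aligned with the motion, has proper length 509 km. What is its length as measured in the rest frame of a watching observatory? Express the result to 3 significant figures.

342 km

From Δt = γΔτ: γ = 74.63/50.2 = 1.48665.
L = L₀/γ = 509/1.48665 = 342 km.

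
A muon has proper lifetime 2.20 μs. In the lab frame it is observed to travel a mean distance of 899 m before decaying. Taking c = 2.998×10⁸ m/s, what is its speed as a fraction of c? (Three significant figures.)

Lab distance = (lab lifetime)·v = γτ·βc, so βγ = d/(cτ) = 899.0/(2.998×10⁸ × 2.200×10^-6) = 1.363.
With βγ = 1.363: γ² = 1 + (βγ)² = 2.85777, and β = (βγ)/γ = 1.363/1.69049 = 0.806.

0.806c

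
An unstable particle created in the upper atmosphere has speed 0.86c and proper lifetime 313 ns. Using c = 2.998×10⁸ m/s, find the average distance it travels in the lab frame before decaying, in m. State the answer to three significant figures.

With β = 0.86, γ = 1/√(1 − 0.86²) = 1/√0.2604 = 1.9597.
Lab-frame lifetime: Δt = γτ = 1.9597 × 313 ns = 613.39 ns.
Distance: d = vΔt = 0.86 × 2.998×10⁸ m/s × 6.1339×10^-7 s = 158 m.

158 m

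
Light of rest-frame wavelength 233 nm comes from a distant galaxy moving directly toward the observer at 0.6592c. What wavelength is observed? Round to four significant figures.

Relativistic Doppler for wavelength: λ_obs = λ_src · √((1−β)/(1+β)).
With β = 0.6592: factor = √(0.3408/1.6592) = 0.45321.
λ_obs = 233 × 0.45321 = 105.6 nm.

105.6 nm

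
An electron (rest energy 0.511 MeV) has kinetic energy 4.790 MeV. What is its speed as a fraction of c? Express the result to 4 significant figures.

0.9953c

γ = 1 + K/(mc²) = 1 + 4.790/0.511 = 10.374.
β = √(1 − 1/γ²) = √(1 − 0.00929196) = √0.99070804 = 0.9953.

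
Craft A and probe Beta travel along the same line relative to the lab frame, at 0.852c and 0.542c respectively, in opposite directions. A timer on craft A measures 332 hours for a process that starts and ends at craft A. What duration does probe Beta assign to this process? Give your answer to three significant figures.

Speed of craft A in probe Beta's frame: u = (v_A + v_B)/(1 + v_A v_B/c²) = (0.852 + 0.542)/(1 + 0.852×0.542) = 1.394/1.461784 = 0.95363; |u| = 0.95363c.
At |u| = 0.95363c, γ = (1 − 0.90941)^(−1/2) = 3.3225.
The clock on craft A records proper time, so probe Beta measures Δt = γΔτ = 3.3225 × 332 = 1100 hours.

1100 hours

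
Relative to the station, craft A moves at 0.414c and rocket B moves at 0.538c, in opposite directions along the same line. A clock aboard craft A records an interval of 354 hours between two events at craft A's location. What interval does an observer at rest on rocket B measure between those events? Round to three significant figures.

564 hours

Transform craft A's velocity into rocket B's frame: (0.414 + 0.538)/(1 + 0.414·0.538) = 0.952/1.222732, so the relative speed is 0.77858c.
γ for this relative speed: γ = 1/√(1 − 0.606187) = 1.5935.
Craft A's interval is proper; time dilation gives Δt_B = γΔτ = 1.5935 × 354 hours = 564 hours.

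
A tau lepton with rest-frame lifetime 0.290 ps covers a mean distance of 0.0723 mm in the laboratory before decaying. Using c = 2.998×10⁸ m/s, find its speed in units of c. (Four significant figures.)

d = βγcτ ⇒ βγ = d/(cτ) = 7.230×10^-5 m / (8.6942×10^-5 m) = 0.83159.
β = (βγ)/√(1+(βγ)²) = 0.83159/√1.691542 = 0.6394.

0.6394c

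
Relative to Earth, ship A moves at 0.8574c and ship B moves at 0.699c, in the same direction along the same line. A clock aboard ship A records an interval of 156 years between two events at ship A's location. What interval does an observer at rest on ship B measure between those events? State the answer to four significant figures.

The velocity of ship A relative to ship B is (0.8574 − 0.699)c / (1 − 0.8574×0.699) = 0.39533c; relative speed 0.39533c.
γ for this relative speed: γ = 1/√(1 − 0.156286) = 1.0887.
The clock on ship A records proper time, so ship B measures Δt = γΔτ = 1.0887 × 156 = 169.8 years.

169.8 years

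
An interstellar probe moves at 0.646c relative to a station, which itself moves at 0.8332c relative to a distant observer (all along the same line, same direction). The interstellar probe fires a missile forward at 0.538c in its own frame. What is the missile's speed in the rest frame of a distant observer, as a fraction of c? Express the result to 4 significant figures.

0.9883c

Apply u = (u'+v)/(1+u'v) twice. Missile in the station frame: (0.538+0.646)/(1+0.538·0.646) = 1.184/1.347548 = 0.87863c.
That velocity, transformed to the rest frame of a distant observer: (0.87863+0.8332)/(1+0.87863·0.8332) = 1.71183/1.732074516 = 0.98831c.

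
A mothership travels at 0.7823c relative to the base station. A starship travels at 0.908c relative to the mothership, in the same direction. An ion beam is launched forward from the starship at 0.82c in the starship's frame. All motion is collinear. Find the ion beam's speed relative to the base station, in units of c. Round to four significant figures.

0.9988c

Compose velocities in two stages. Stage 1 (into S'): u₁ = (0.82+0.908)/(1+0.82×0.908) = 0.99051.
Stage 2 (into S): u = (0.99051+0.7823)/(1+0.99051×0.7823) = 0.99884, so the speed is 0.9988c.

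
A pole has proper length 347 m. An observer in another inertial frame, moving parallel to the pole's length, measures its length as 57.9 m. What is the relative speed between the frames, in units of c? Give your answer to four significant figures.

Length contraction gives γ = L₀/L = 347/57.9 = 5.9931.
β = √(1 − 1/γ²) = √0.972158 = 0.9860.

0.9860c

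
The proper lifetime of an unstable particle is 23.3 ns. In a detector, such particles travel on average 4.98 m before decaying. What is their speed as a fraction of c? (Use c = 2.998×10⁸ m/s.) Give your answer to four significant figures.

Let x = d/(cτ) = 4.980 m / (2.998×10⁸ m/s × 2.330×10^-8 s) = 0.71292. Since d = βγcτ, x = βγ = β/√(1−β²).
Solving: β² = x²/(1+x²) = 0.508255/1.508255 = 0.336982, so β = 0.5805.

0.5805c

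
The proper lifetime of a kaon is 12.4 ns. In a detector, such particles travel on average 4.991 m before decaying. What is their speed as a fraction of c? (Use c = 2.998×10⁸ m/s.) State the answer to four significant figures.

Let x = d/(cτ) = 4.991 m / (2.998×10⁸ m/s × 1.240×10^-8 s) = 1.3426. Since d = βγcτ, x = βγ = β/√(1−β²).
Solving: β² = x²/(1+x²) = 1.80257/2.80257 = 0.643185, so β = 0.8020.

0.8020c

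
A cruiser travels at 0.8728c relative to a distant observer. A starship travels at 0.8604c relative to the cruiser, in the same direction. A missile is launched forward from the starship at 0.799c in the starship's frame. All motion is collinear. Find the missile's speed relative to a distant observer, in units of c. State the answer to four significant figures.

Apply u = (u'+v)/(1+u'v) twice. Missile in the cruiser frame: (0.799+0.8604)/(1+0.799·0.8604) = 1.6594/1.6874596 = 0.98337c.
That velocity, transformed to the rest frame of a distant observer: (0.98337+0.8728)/(1+0.98337·0.8728) = 1.85617/1.858285336 = 0.99886c.

0.9989c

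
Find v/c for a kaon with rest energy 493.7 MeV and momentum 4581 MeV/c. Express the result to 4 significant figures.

βγ = pc/(mc²) = 4581/493.7 = 9.2789.
Since γ² = 1 + (βγ)² = 87.098, γ = √87.098 = 9.33263, and β = (βγ)/γ = 9.2789/9.33263 = 0.9942.

0.9942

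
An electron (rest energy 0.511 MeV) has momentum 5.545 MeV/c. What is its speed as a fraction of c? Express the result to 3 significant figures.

pc/(mc²) = 5.545/0.511 = 10.851 = βγ = β/√(1−β²).
So β² = x²/(1 + x²) with x = 10.851: x² = 117.744, β² = 117.744/118.744 = 0.991579, β = 0.996.

0.996c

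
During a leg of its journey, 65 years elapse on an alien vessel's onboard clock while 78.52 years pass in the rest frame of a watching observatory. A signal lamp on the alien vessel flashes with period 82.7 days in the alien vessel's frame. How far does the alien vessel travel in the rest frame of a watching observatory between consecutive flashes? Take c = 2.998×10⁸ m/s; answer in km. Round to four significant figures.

1.452×10^12 km

The time-dilation ratio gives γ = 78.52/65 = 1.208.
β = √(1 − 1/γ²) = 0.561. Lab-frame period = γτ = 1.208×82.7 days = 99.902 days. Distance = βc × γτ = 0.561 × 2.998×10⁸ m/s × 8631532.8 s = 1.4517×10^15 m = 1.452×10^12 km.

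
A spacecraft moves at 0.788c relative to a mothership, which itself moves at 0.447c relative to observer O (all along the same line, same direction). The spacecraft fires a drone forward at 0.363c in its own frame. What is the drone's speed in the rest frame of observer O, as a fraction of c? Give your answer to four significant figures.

0.9585c

Compose velocities in two stages. Stage 1 (into S'): u₁ = (0.363+0.788)/(1+0.363×0.788) = 0.89499.
Stage 2 (into S): u = (0.89499+0.447)/(1+0.89499×0.447) = 0.95852, so the speed is 0.9585c.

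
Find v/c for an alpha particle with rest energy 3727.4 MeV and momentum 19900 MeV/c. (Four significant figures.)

0.9829

pc/(mc²) = 19900/3727.4 = 5.3388 = βγ = β/√(1−β²).
So β² = x²/(1 + x²) with x = 5.3388: x² = 28.5028, β² = 28.5028/29.5028 = 0.966105, β = 0.9829.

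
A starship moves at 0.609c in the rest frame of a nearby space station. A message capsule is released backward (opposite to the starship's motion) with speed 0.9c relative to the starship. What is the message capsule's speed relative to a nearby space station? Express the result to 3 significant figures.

0.644c

Relativistic velocity addition: u = (u' + v)/(1 + u'v/c²), with u' = −0.9c and v = 0.609c.
Numerator: −0.9 + 0.609 = −0.291. Denominator: 1 + (−0.9)(0.609) = 0.4519.
u = −0.291/0.4519 = −0.64395, so the speed is 0.644c.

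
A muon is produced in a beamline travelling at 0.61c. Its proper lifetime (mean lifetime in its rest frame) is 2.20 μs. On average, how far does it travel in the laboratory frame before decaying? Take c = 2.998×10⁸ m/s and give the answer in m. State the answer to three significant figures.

508 m

With β = 0.61, γ = 1/√(1 − 0.61²) = 1/√0.6279 = 1.262.
Lab-frame lifetime: Δt = γτ = 1.262 × 2.20 μs = 2.7764 μs.
Distance: d = vΔt = 0.61 × 2.998×10⁸ m/s × 2.7764×10^-6 s = 508 m.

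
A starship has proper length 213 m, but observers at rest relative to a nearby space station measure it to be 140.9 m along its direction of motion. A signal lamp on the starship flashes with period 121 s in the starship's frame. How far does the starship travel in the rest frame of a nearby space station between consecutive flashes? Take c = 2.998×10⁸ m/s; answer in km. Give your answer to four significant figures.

4.113×10^7 km

Length contraction gives γ = L₀/L = 213/140.9 = 1.51171.
β = √(1 − 1/γ²) = 0.74994. Lab-frame period = γτ = 1.51171×121 s = 182.92 s. Distance = βc × γτ = 0.74994 × 2.998×10⁸ m/s × 182.92 s = 4.1126×10^10 m = 4.113×10^7 km.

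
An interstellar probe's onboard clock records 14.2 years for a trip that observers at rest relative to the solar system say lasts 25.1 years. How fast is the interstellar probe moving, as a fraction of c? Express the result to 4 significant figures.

γ = Δt/Δτ = 25.1/14.2 = 1.7676.
β = √(1 − 1/γ²) = √(1 − 0.32006) = √0.67994 = 0.8246.

0.8246c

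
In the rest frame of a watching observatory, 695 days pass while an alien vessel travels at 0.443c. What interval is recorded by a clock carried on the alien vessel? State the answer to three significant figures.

623 days

Lorentz factor: γ = (1 − 0.196249)^(−1/2) = 1.1154.
The moving clock records proper time: Δτ = Δt/γ = 695/1.1154 = 623 days.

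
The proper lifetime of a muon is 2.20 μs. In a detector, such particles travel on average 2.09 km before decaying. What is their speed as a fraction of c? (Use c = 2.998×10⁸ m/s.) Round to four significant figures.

0.9536c

Lab distance = (lab lifetime)·v = γτ·βc, so βγ = d/(cτ) = 2090/(2.998×10⁸ × 2.200×10^-6) = 3.1688.
With βγ = 3.1688: γ² = 1 + (βγ)² = 11.0413, and β = (βγ)/γ = 3.1688/3.32285 = 0.9536.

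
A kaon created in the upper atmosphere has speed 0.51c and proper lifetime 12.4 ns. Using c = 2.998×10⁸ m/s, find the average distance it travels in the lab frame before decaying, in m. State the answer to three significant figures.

With β = 0.51, γ = 1/√(1 − 0.51²) = 1/√0.7399 = 1.1626.
Lab-frame lifetime: Δt = γτ = 1.1626 × 12.4 ns = 14.416 ns.
Distance: d = vΔt = 0.51 × 2.998×10⁸ m/s × 1.4416×10^-8 s = 2.20 m.

2.20 m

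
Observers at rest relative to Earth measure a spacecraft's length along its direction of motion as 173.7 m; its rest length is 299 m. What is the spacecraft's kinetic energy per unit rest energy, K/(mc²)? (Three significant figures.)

From L = L₀/γ: γ = 299/173.7 = 1.72136.
K/(mc²) = γ − 1 = 1.72136 − 1 = 0.721.

0.721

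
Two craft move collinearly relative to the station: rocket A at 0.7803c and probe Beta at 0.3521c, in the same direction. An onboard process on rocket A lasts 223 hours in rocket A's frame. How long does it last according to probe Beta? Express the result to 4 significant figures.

The velocity of rocket A relative to probe Beta is (0.7803 − 0.3521)c / (1 − 0.7803×0.3521) = 0.59041c; relative speed 0.59041c.
At |u| = 0.59041c, γ = (1 − 0.348584)^(−1/2) = 1.239.
Rocket A's interval is proper; time dilation gives Δt_B = γΔτ = 1.239 × 223 hours = 276.3 hours.

276.3 hours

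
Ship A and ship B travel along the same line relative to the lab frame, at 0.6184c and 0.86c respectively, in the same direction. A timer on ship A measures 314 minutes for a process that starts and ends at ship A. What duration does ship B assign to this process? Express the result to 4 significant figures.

366.6 minutes

The velocity of ship A relative to ship B is (0.6184 − 0.86)c / (1 − 0.6184×0.86) = −0.51605c; relative speed 0.51605c.
At |u| = 0.51605c, γ = (1 − 0.266308)^(−1/2) = 1.1675.
The clock on ship A records proper time, so ship B measures Δt = γΔτ = 1.1675 × 314 = 366.6 minutes.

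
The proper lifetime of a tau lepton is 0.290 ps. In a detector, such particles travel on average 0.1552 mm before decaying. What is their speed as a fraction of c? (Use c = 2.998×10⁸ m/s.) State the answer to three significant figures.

d = βγcτ ⇒ βγ = d/(cτ) = 1.552×10^-4 m / (8.6942×10^-5 m) = 1.7851.
β = (βγ)/√(1+(βγ)²) = 1.7851/√4.18658 = 0.872.

0.872c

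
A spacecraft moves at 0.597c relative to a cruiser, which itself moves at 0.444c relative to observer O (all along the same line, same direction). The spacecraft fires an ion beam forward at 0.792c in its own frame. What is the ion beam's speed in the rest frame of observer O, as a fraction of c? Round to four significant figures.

First combine the ion beam and spacecraft (S''→S'): u₁ = (0.792 + 0.597)/(1 + 0.792×0.597) = 1.389/1.472824 = 0.94309.
Then combine with the cruiser (S'→S): u = (0.94309 + 0.444)/(1 + 0.94309×0.444) = 1.38709/1.41873196 = 0.9777.

0.9777c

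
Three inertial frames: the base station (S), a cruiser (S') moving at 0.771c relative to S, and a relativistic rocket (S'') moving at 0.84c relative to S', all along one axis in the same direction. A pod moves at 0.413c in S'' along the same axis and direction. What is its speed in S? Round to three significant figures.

Compose velocities in two stages. Stage 1 (into S'): u₁ = (0.413+0.84)/(1+0.413×0.84) = 0.93027.
Stage 2 (into S): u = (0.93027+0.771)/(1+0.93027×0.771) = 0.9907, so the speed is 0.991c.

0.991c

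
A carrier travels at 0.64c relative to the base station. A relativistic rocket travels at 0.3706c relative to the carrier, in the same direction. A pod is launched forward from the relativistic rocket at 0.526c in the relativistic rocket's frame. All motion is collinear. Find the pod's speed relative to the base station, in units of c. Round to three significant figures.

First combine the pod and relativistic rocket (S''→S'): u₁ = (0.526 + 0.3706)/(1 + 0.526×0.3706) = 0.8966/1.1949356 = 0.75033.
Then combine with the carrier (S'→S): u = (0.75033 + 0.64)/(1 + 0.75033×0.64) = 1.39033/1.4802112 = 0.93928.

0.939c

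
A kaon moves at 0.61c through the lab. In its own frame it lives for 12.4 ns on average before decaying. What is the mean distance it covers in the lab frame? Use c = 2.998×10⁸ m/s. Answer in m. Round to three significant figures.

With β = 0.61, γ = 1/√(1 − 0.61²) = 1/√0.6279 = 1.262.
Lab-frame lifetime: Δt = γτ = 1.262 × 12.4 ns = 15.649 ns.
Distance: d = vΔt = 0.61 × 2.998×10⁸ m/s × 1.5649×10^-8 s = 2.86 m.

2.86 m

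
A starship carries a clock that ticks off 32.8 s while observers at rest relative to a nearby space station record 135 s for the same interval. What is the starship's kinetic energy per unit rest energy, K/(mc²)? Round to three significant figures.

From Δt = γΔτ: γ = 135/32.8 = 4.11585.
K/(mc²) = γ − 1 = 4.11585 − 1 = 3.12.

3.12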